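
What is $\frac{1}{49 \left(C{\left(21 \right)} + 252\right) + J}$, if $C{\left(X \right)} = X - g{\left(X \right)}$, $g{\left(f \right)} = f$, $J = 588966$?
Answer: $\frac{1}{601314} \approx 1.663 \cdot 10^{-6}$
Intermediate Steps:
$C{\left(X \right)} = 0$ ($C{\left(X \right)} = X - X = 0$)
$\frac{1}{49 \left(C{\left(21 \right)} + 252\right) + J} = \frac{1}{49 \left(0 + 252\right) + 588966} = \frac{1}{49 \cdot 252 + 588966} = \frac{1}{12348 + 588966} = \frac{1}{601314}$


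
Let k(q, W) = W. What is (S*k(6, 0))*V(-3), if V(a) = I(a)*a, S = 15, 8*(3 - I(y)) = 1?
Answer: 0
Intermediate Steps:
I(y) = 23/8 (I(y) = 3 - 1/8*1 = 3 - 1/8 = 23/8)
V(a) = 23*a/8
(S*k(6, 0))*V(-3) = (15*0)*((23/8)*(-3)) = 0*(-69/8) = 0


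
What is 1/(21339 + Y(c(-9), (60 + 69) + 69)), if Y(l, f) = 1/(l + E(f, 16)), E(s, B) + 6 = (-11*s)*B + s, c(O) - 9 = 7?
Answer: 34640/739182959 ≈ 4.6863e-5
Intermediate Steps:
c(O) = 16 (c(O) = 9 + 7 = 16)
E(s, B) = -6 + s - 11*B*s (E(s, B) = -6 + ((-11*s)*B + s) = -6 + (-11*B*s + s) = -6 + (s - 11*B*s) = -6 + s - 11*B*s)
Y(l, f) = 1/(-6 + l - 175*f) (Y(l, f) = 1/(l + (-6 + f - 11*16*f)) = 1/(l + (-6 + f - 176*f)) = 1/(l + (-6 - 175*f)) = 1/(-6 + l - 175*f))
1/(21339 + Y(c(-9), (60 + 69) + 69)) = 1/(21339 - 1/(6 - 1*16 + 175*((60 + 69) + 69))) = 1/(21339 - 1/(6 - 16 + 175*(129 + 69))) = 1/(21339 - 1/(6 - 16 + 175*198)) = 1/(21339 - 1/(6 - 16 + 34650)) = 1/(21339 - 1/34640) = 1/(739182959/34640) = 34640/739182959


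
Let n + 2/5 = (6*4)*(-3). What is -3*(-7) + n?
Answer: -257/5 ≈ -51.400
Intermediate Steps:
n = -362/5 (n = -⅖ + (6*4)*(-3) = -⅖ + 24*(-3) = -⅖ - 72 = -362/5 ≈ -72.400)
-3*(-7) + n = -3*(-7) - 362/5 = 21 - 362/5 = -257/5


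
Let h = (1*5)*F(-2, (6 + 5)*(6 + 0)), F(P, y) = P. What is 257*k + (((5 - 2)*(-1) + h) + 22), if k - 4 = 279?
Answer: 72740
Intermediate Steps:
k = 283 (k = 4 + 279 = 283)
h = -10 (h = (1*5)*(-2) = 5*(-2) = -10)
257*k + (((5 - 2)*(-1) + h) + 22) = 257*283 + (((5 - 2)*(-1) - 10) + 22) = 72731 + ((3*(-1) - 10) + 22) = 72731 + ((-3 - 10) + 22) = 72731 + (-13 + 22) = 72731 + 9 = 72740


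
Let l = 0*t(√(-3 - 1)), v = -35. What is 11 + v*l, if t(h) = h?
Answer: 11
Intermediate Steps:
l = 0 (l = 0*√(-3 - 1) = 0*√(-4) = 0*(2*I) = 0)
11 + v*l = 11 - 35*0 = 11 + 0 = 11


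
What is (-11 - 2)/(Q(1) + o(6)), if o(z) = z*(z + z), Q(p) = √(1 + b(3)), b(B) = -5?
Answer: -234/1297 + 13*I/2594 ≈ -0.18042 + 0.0050116*I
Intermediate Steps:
Q(p) = 2*I (Q(p) = √(1 - 5) = √(-4) = 2*I)
o(z) = 2*z² (o(z) = z*(2*z) = 2*z²)
(-11 - 2)/(Q(1) + o(6)) = (-11 - 2)/(2*I + 2*6²) = -13/(2*I + 2*36) = -13/(2*I + 72) = -13/(72 + 2*I) = ((72 - 2*I)/5188)*(-13) = -13*(72 - 2*I)/5188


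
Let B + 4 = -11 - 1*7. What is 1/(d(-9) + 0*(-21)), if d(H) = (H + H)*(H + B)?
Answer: 1/558 ≈ 0.0017921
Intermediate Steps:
B = -22 (B = -4 + (-11 - 1*7) = -4 + (-11 - 7) = -4 - 18 = -22)
d(H) = 2*H*(-22 + H) (d(H) = (H + H)*(H - 22) = (2*H)*(-22 + H) = 2*H*(-22 + H))
1/(d(-9) + 0*(-21)) = 1/(2*(-9)*(-22 - 9) + 0*(-21)) = 1/(2*(-9)*(-31) + 0) = 1/(558 + 0) = 1/558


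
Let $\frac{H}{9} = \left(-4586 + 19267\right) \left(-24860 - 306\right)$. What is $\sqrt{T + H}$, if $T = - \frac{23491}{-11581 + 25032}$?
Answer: $\frac{i \sqrt{601618920391107455}}{13451} \approx 57664.0 i$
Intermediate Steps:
$T = - \frac{23491}{13451} \approx -1.7464$
$H = -3325158414$ ($H = 9 \left(-4586 + 19267\right) \left(-24860 - 306\right) = 9 \cdot 14681 \left(-25166\right) = 9 \left(-369462046\right) = -3325158414$)
$\sqrt{T + H} = \sqrt{- \frac{23491}{13451} - 3325158414} = \sqrt{- \frac{44726705850205}{13451}} = \frac{i \sqrt{601618920391107455}}{13451}$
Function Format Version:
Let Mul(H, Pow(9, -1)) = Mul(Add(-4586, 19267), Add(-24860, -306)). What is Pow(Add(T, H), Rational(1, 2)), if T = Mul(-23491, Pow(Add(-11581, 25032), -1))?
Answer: Mul(Rational(1, 13451), I, Pow(601618920391107455, Rational(1, 2))) ≈ Mul(57664., I)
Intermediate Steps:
T = Rational(-23491, 13451) (T = Mul(-23491, Pow(13451, -1)) = Mul(-23491, Rational(1, 13451)) = Rational(-23491, 13451) ≈ -1.7464)
H = -3325158414 (H = Mul(9, Mul(Add(-4586, 19267), Add(-24860, -306))) = Mul(9, Mul(14681, -25166)) = Mul(9, -369462046) = -3325158414)
Pow(Add(T, H), Rational(1, 2)) = Pow(Add(Rational(-23491, 13451), -3325158414), Rational(1, 2)) = Pow(Rational(-44726705850205, 13451), Rational(1, 2)) = Mul(Rational(1, 13451), I, Pow(601618920391107455, Rational(1, 2)))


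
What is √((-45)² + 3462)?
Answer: √5487 ≈ 74.074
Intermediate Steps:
√((-45)² + 3462) = √(2025 + 3462) = √5487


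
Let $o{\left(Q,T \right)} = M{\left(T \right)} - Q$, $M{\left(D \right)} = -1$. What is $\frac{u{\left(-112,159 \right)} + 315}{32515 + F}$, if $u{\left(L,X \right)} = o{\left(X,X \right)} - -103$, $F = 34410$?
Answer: $\frac{258}{66925} \approx 0.0038551$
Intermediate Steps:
$o{\left(Q,T \right)} = -1 - Q$
$u{\left(L,X \right)} = 102 - X$ ($u{\left(L,X \right)} = \left(-1 - X\right) - -103 = \left(-1 - X\right) + 103 = 102 - X$)
$\frac{u{\left(-112,159 \right)} + 315}{32515 + F} = \frac{\left(102 - 159\right) + 315}{32515 + 34410} = \frac{\left(102 - 159\right) + 315}{66925} = \left(-57 + 315\right) \frac{1}{66925} = 258 \cdot \frac{1}{66925} = \frac{258}{66925}$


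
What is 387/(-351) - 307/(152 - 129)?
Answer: -12962/897 ≈ -14.450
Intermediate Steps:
387/(-351) - 307/(152 - 129) = 387*(-1/351) - 307/23 = -43/39 - 307*1/23 = -43/39 - 307/23 = -12962/897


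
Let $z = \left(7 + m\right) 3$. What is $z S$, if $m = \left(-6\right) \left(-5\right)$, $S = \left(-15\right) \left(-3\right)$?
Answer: $4995$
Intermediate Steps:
$S = 45$
$m = 30$
$z = 111$ ($z = \left(7 + 30\right) 3 = 37 \cdot 3 = 111$)
$z S = 111 \cdot 45 = 4995$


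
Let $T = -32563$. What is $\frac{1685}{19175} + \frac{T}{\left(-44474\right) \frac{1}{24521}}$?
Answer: $\frac{3062175521443}{170557790} \approx 17954.0$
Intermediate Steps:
$\frac{1685}{19175} + \frac{T}{\left(-44474\right) \frac{1}{24521}} = \frac{1685}{19175} - \frac{32563}{\left(-44474\right) \frac{1}{24521}} = 1685 \cdot \frac{1}{19175} - \frac{32563}{\left(-44474\right) \frac{1}{24521}} = \frac{337}{3835} - \frac{32563}{- \frac{44474}{24521}} = \frac{337}{3835} - - \frac{798477323}{44474} = \frac{337}{3835} + \frac{798477323}{44474} = \frac{3062175521443}{170557790}$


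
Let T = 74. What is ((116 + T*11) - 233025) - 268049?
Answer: -500144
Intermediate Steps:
((116 + T*11) - 233025) - 268049 = ((116 + 74*11) - 233025) - 268049 = ((116 + 814) - 233025) - 268049 = (930 - 233025) - 268049 = -232095 - 268049 = -500144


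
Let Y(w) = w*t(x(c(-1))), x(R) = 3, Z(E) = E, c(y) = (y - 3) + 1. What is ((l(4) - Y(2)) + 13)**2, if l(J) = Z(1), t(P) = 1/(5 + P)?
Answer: 3025/16 ≈ 189.06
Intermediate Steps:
c(y) = -2 + y (c(y) = (-3 + y) + 1 = -2 + y)
l(J) = 1
Y(w) = w/8 (Y(w) = w/(5 + 3) = w/8)
((l(4) - Y(2)) + 13)**2 = ((1 - 2/8) + 13)**2 = ((1 - 1*1/4) + 13)**2 = ((1 - 1/4) + 13)**2 = (3/4 + 13)**2 = (55/4)**2 = 3025/16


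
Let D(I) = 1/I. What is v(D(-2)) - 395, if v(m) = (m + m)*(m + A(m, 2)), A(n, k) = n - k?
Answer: -392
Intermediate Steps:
v(m) = 2*m*(-2 + 2*m) (v(m) = (m + m)*(m + (m - 1*2)) = (2*m)*(m + (m - 2)) = (2*m)*(m + (-2 + m)) = (2*m)*(-2 + 2*m) = 2*m*(-2 + 2*m))
v(D(-2)) - 395 = 4*(-1 + 1/(-2))/(-2) - 395 = 4*(-½)*(-1 - ½) - 395 = 4*(-½)*(-3/2) - 395 = 3 - 395 = -392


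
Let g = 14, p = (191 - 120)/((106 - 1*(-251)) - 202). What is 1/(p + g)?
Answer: 155/2241 ≈ 0.069166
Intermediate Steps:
p = 71/155 (p = 71/((106 + 251) - 202) = 71/(357 - 202) = 71/155 ≈ 0.45806)
1/(p + g) = 1/(71/155 + 14) = 1/(2241/155) = 155/2241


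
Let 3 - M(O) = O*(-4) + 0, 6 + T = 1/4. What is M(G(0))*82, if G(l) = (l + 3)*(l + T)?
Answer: -5412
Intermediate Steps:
T = -23/4 (T = -6 + 1/4 = -6 + ¼ = -23/4 ≈ -5.7500)
G(l) = (3 + l)*(-23/4 + l) (G(l) = (l + 3)*(l - 23/4) = (3 + l)*(-23/4 + l))
M(O) = 3 + 4*O (M(O) = 3 - (O*(-4) + 0) = 3 - (-4*O + 0) = 3 - (-4)*O = 3 + 4*O)
M(G(0))*82 = (3 + 4*(-69/4 + 0² - 11/4*0))*82 = (3 + 4*(-69/4 + 0 + 0))*82 = (3 + 4*(-69/4))*82 = (3 - 69)*82 = -66*82 = -5412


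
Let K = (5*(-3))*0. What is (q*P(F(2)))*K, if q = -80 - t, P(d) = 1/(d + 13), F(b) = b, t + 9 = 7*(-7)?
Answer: 0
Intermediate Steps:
t = -58 (t = -9 + 7*(-7) = -9 - 49 = -58)
P(d) = 1/(13 + d)
K = 0 (K = -15*0 = 0)
q = -22 (q = -80 - 1*(-58) = -80 + 58 = -22)
(q*P(F(2)))*K = -22/(13 + 2)*0 = -22/15*0 = 0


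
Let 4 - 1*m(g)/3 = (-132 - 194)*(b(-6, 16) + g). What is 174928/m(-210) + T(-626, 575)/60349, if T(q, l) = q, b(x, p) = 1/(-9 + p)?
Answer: -37398209726/43348626351 ≈ -0.86273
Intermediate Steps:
m(g) = 1062/7 + 978*g (m(g) = 12 - 3*(-132 - 194)*(1/(-9 + 16) + g) = 12 - (-978)*(1/7 + g) = 12 - (-978)*(⅐ + g) = 12 - 3*(-326/7 - 326*g) = 12 + (978/7 + 978*g) = 1062/7 + 978*g)
174928/m(-210) + T(-626, 575)/60349 = 174928/(1062/7 + 978*(-210)) - 626/60349 = 174928/(1062/7 - 205380) - 626*1/60349 = 174928/(-1436598/7) - 626/60349 = 174928*(-7/1436598) - 626/60349 = -612248/718299 - 626/60349 = -37398209726/43348626351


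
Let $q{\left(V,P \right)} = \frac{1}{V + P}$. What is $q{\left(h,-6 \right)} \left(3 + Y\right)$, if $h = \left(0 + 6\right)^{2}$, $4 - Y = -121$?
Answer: $\frac{64}{15} \approx 4.2667$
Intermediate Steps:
$Y = 125$ ($Y = 4 - -121 = 4 + 121 = 125$)
$h = 36$ ($h = 6^{2} = 36$)
$q{\left(V,P \right)} = \frac{1}{P + V}$
$q{\left(h,-6 \right)} \left(3 + Y\right) = \frac{3 + 125}{-6 + 36} = \frac{1}{30} \cdot 128 = \frac{64}{15}$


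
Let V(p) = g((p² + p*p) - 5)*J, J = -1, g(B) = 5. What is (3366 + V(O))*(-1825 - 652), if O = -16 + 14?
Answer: -8325197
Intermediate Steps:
O = -2
V(p) = -5 (V(p) = 5*(-1) = -5)
(3366 + V(O))*(-1825 - 652) = (3366 - 5)*(-1825 - 652) = 3361*(-2477) = -8325197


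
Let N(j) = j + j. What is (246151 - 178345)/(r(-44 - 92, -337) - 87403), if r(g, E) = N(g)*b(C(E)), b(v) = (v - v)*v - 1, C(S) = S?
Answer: -67806/87131 ≈ -0.77821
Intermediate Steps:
N(j) = 2*j
b(v) = -1 (b(v) = 0*v - 1 = 0 - 1 = -1)
r(g, E) = -2*g (r(g, E) = (2*g)*(-1) = -2*g)
(246151 - 178345)/(r(-44 - 92, -337) - 87403) = (246151 - 178345)/(-2*(-44 - 92) - 87403) = 67806/(-2*(-136) - 87403) = 67806/(272 - 87403) = 67806/(-87131) = 67806*(-1/87131) = -67806/87131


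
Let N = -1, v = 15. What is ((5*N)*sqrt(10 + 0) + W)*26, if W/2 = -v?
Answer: -780 - 130*sqrt(10) ≈ -1191.1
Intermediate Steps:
W = -30 (W = 2*(-1*15) = 2*(-15) = -30)
((5*N)*sqrt(10 + 0) + W)*26 = ((5*(-1))*sqrt(10 + 0) - 30)*26 = (-5*sqrt(10) - 30)*26 = (-30 - 5*sqrt(10))*26 = -780 - 130*sqrt(10)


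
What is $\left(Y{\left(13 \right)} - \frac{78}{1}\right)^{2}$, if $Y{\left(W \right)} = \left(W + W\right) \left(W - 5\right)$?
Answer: $16900$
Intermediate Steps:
$Y{\left(W \right)} = 2 W \left(-5 + W\right)$
$\left(Y{\left(13 \right)} - \frac{78}{1}\right)^{2} = \left(2 \cdot 13 \left(-5 + 13\right) - \frac{78}{1}\right)^{2} = \left(2 \cdot 13 \cdot 8 - 78\right)^{2} = \left(208 - 78\right)^{2} = 130^{2} = 16900$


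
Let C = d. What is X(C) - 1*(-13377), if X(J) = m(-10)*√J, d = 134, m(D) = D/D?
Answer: 13377 + √134 ≈ 13389.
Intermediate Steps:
m(D) = 1
C = 134
X(J) = √J (X(J) = 1*√J = √J)
X(C) - 1*(-13377) = √134 - 1*(-13377) = √134 + 13377 = 13377 + √134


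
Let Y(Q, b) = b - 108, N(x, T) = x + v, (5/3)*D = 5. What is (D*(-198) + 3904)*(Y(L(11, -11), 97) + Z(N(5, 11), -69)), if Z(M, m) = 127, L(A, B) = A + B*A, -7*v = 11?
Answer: 383960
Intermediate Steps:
D = 3 (D = (⅗)*5 = 3)
v = -11/7 (v = -⅐*11 = -11/7 ≈ -1.5714)
L(A, B) = A + A*B
N(x, T) = -11/7 + x (N(x, T) = x - 11/7 = -11/7 + x)
Y(Q, b) = -108 + b
(D*(-198) + 3904)*(Y(L(11, -11), 97) + Z(N(5, 11), -69)) = (3*(-198) + 3904)*((-108 + 97) + 127) = (-594 + 3904)*(-11 + 127) = 3310*116 = 383960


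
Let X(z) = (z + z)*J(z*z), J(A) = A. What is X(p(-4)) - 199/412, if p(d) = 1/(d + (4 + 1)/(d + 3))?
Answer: -145895/300348 ≈ -0.48575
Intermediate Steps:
p(d) = 1/(d + 5/(3 + d))
X(z) = 2*z**3 (X(z) = (z + z)*(z*z) = (2*z)*z**2 = 2*z**3)
X(p(-4)) - 199/412 = 2*((3 - 4)/(5 + (-4)**2 + 3*(-4)))**3 - 199/412 = 2*(-1/(5 + 16 - 12))**3 - 199/412 = 2*(-1/9)**3 - 1*199/412 = 2*((1/9)*(-1))**3 - 199/412 = 2*(-1/9)**3 - 199/412 = 2*(-1/729) - 199/412 = -2/729 - 199/412 = -145895/300348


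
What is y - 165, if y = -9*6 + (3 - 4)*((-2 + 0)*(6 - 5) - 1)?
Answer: -216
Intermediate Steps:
y = -51 (y = -54 - (-2*1 - 1) = -54 - (-2 - 1) = -54 - 1*(-3) = -54 + 3 = -51)
y - 165 = -51 - 165 = -216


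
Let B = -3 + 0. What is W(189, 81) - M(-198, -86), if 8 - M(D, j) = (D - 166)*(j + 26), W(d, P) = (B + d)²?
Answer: 56428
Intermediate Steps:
B = -3
W(d, P) = (-3 + d)²
M(D, j) = 8 - (-166 + D)*(26 + j) (M(D, j) = 8 - (D - 166)*(j + 26) = 8 - (-166 + D)*(26 + j))
W(189, 81) - M(-198, -86) = (-3 + 189)² - (4324 - 26*(-198) + 166*(-86) - 1*(-198)*(-86)) = 186² - (4324 + 5148 - 14276 - 17028) = 34596 - 1*(-21832) = 34596 + 21832 = 56428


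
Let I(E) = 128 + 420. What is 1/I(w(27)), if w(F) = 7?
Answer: 1/548 ≈ 0.0018248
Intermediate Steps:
I(E) = 548
1/I(w(27)) = 1/548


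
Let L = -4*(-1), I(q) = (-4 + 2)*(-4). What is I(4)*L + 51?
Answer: 83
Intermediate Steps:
I(q) = 8 (I(q) = -2*(-4) = 8)
L = 4
I(4)*L + 51 = 8*4 + 51 = 32 + 51 = 83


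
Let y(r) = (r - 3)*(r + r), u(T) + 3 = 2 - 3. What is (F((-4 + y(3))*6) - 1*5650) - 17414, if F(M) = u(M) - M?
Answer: -23044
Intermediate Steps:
u(T) = -4 (u(T) = -3 + (2 - 3) = -3 - 1 = -4)
y(r) = 2*r*(-3 + r) (y(r) = (-3 + r)*(2*r) = 2*r*(-3 + r))
F(M) = -4 - M
(F((-4 + y(3))*6) - 1*5650) - 17414 = ((-4 - (-4 + 2*3*(-3 + 3))*6) - 1*5650) - 17414 = ((-4 - (-4 + 2*3*0)*6) - 5650) - 17414 = ((-4 - (-4 + 0)*6) - 5650) - 17414 = ((-4 - (-4)*6) - 5650) - 17414 = ((-4 - 1*(-24)) - 5650) - 17414 = ((-4 + 24) - 5650) - 17414 = (20 - 5650) - 17414 = -5630 - 17414 = -23044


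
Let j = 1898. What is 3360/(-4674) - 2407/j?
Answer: -2937933/1478542 ≈ -1.9870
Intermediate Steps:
3360/(-4674) - 2407/j = 3360/(-4674) - 2407/1898 = 3360*(-1/4674) - 2407*1/1898 = -560/779 - 2407/1898 = -2937933/1478542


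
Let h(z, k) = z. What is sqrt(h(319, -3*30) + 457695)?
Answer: sqrt(458014) ≈ 676.77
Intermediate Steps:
sqrt(h(319, -3*30) + 457695) = sqrt(319 + 457695) = sqrt(458014)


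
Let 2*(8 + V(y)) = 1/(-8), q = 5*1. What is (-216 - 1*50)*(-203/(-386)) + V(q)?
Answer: -456881/3088 ≈ -147.95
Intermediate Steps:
q = 5
V(y) = -129/16 (V(y) = -8 + (½)/(-8) = -8 + (½)*(-⅛) = -8 - 1/16 = -129/16)
(-216 - 1*50)*(-203/(-386)) + V(q) = (-216 - 1*50)*(-203/(-386)) - 129/16 = (-216 - 50)*(-203*(-1/386)) - 129/16 = -266*203/386 - 129/16 = -26999/193 - 129/16 = -456881/3088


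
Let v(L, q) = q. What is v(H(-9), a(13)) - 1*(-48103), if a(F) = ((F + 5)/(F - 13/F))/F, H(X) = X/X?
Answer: 1250681/26 ≈ 48103.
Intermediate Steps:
H(X) = 1
a(F) = (5 + F)/(F*(F - 13/F)) (a(F) = ((5 + F)/(F - 13/F))/F = (5 + F)/(F*(F - 13/F)))
v(H(-9), a(13)) - 1*(-48103) = (5 + 13)/(-13 + 13**2) - 1*(-48103) = 18/(-13 + 169) + 48103 = 18/156 + 48103 = (1/156)*18 + 48103 = 3/26 + 48103 = 1250681/26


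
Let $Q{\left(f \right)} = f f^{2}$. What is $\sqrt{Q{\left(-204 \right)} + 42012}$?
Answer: $54 i \sqrt{2897} \approx 2906.5 i$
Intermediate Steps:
$Q{\left(f \right)} = f^{3}$
$\sqrt{Q{\left(-204 \right)} + 42012} = \sqrt{\left(-204\right)^{3} + 42012} = \sqrt{-8489664 + 42012} = \sqrt{-8447652} = 54 i \sqrt{2897}$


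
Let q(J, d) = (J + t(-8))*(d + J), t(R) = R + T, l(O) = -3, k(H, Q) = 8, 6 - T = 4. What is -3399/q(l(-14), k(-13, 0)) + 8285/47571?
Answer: 18007406/237855 ≈ 75.708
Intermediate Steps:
T = 2 (T = 6 - 1*4 = 6 - 4 = 2)
t(R) = 2 + R (t(R) = R + 2 = 2 + R)
q(J, d) = (-6 + J)*(J + d) (q(J, d) = (J + (2 - 8))*(d + J) = (J - 6)*(J + d) = (-6 + J)*(J + d))
-3399/q(l(-14), k(-13, 0)) + 8285/47571 = -3399/((-3)**2 - 6*(-3) - 6*8 - 3*8) + 8285/47571 = -3399/(9 + 18 - 48 - 24) + 8285*(1/47571) = -3399/(-45) + 8285/47571 = -3399*(-1/45) + 8285/47571 = 1133/15 + 8285/47571 = 18007406/237855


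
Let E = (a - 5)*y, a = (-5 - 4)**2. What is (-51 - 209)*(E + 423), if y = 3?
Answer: -169260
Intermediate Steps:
a = 81 (a = (-9)**2 = 81)
E = 228 (E = (81 - 5)*3 = 76*3 = 228)
(-51 - 209)*(E + 423) = (-51 - 209)*(228 + 423) = -260*651 = -169260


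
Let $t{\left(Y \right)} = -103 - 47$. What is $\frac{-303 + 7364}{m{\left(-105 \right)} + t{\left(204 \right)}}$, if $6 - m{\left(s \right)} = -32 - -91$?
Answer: $- \frac{7061}{203} \approx -34.783$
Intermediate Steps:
$t{\left(Y \right)} = -150$ ($t{\left(Y \right)} = -103 - 47 = -150$)
$m{\left(s \right)} = -53$ ($m{\left(s \right)} = 6 - \left(-32 - -91\right) = 6 - \left(-32 + 91\right) = 6 - 59 = -53$)
$\frac{-303 + 7364}{m{\left(-105 \right)} + t{\left(204 \right)}} = \frac{-303 + 7364}{-53 - 150} = \frac{7061}{-203} = 7061 \left(- \frac{1}{203}\right) = - \frac{7061}{203}$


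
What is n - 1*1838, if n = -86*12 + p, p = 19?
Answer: -2851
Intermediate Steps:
n = -1013 (n = -86*12 + 19 = -1032 + 19 = -1013)
n - 1*1838 = -1013 - 1*1838 = -1013 - 1838 = -2851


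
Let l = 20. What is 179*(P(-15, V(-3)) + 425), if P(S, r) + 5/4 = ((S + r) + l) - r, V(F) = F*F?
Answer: 306985/4 ≈ 76746.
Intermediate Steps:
V(F) = F²
P(S, r) = 75/4 + S (P(S, r) = -5/4 + (((S + r) + 20) - r) = -5/4 + ((20 + S + r) - r) = -5/4 + (20 + S) = 75/4 + S)
179*(P(-15, V(-3)) + 425) = 179*((75/4 - 15) + 425) = 179*(15/4 + 425) = 179*(1715/4) = 306985/4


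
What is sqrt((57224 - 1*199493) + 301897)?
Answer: 2*sqrt(39907) ≈ 399.53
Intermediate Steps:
sqrt((57224 - 1*199493) + 301897) = sqrt((57224 - 199493) + 301897) = sqrt(-142269 + 301897) = sqrt(159628) = 2*sqrt(39907)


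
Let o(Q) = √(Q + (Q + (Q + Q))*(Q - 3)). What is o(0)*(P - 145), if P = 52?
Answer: 0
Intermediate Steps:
o(Q) = √(Q + 3*Q*(-3 + Q)) (o(Q) = √(Q + (Q + 2*Q)*(-3 + Q)) = √(Q + (3*Q)*(-3 + Q)) = √(Q + 3*Q*(-3 + Q)))
o(0)*(P - 145) = √(0*(-8 + 3*0))*(52 - 145) = √(0*(-8 + 0))*(-93) = √(0*(-8))*(-93) = √0*(-93) = 0*(-93) = 0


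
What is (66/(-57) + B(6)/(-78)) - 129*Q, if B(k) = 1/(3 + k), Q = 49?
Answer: -84324961/13338 ≈ -6322.2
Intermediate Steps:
(66/(-57) + B(6)/(-78)) - 129*Q = (66/(-57) + 1/((3 + 6)*(-78))) - 129*49 = (66*(-1/57) - 1/78/9) - 6321 = (-22/19 + (⅑)*(-1/78)) - 6321 = (-22/19 - 1/702) - 6321 = -15463/13338 - 6321 = -84324961/13338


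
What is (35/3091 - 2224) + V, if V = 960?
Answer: -3906989/3091 ≈ -1264.0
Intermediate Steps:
(35/3091 - 2224) + V = (35/3091 - 2224) + 960 = -6874349/3091 + 960 = -3906989/3091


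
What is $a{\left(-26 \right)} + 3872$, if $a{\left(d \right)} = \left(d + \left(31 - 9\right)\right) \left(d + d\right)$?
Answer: $4080$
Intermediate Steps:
$a{\left(d \right)} = 2 d \left(22 + d\right)$ ($a{\left(d \right)} = \left(d + 22\right) 2 d = \left(22 + d\right) 2 d = 2 d \left(22 + d\right)$)
$a{\left(-26 \right)} + 3872 = 2 \left(-26\right) \left(22 - 26\right) + 3872 = 2 \left(-26\right) \left(-4\right) + 3872 = 208 + 3872 = 4080$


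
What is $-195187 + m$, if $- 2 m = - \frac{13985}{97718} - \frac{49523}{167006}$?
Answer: $- \frac{796337289421971}{4079873077} \approx -1.9519 \cdot 10^{5}$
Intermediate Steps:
$m = \frac{896858428}{4079873077}$ ($m = - \frac{- \frac{13985}{97718} - \frac{49523}{167006}}{2} = \left(- \frac{1}{2}\right) \left(- \frac{1793716856}{4079873077}\right) = \frac{896858428}{4079873077} \approx 0.21983$)
$-195187 + m = -195187 + \frac{896858428}{4079873077} = - \frac{796337289421971}{4079873077}$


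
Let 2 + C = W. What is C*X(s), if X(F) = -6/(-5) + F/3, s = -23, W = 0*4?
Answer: 194/15 ≈ 12.933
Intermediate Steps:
W = 0
C = -2 (C = -2 + 0 = -2)
X(F) = 6/5 + F/3 (X(F) = -6*(-1/5) + F*(1/3) = 6/5 + F/3)
C*X(s) = -2*(6/5 + (1/3)*(-23)) = -2*(6/5 - 23/3) = -2*(-97/15) = 194/15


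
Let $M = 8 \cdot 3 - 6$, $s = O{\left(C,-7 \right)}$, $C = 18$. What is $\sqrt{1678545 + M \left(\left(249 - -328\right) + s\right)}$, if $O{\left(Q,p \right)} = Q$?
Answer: $9 \sqrt{20855} \approx 1299.7$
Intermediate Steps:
$s = 18$
$M = 18$ ($M = 24 - 6 = 18$)
$\sqrt{1678545 + M \left(\left(249 - -328\right) + s\right)} = \sqrt{1678545 + 18 \left(\left(249 - -328\right) + 18\right)} = \sqrt{1678545 + 18 \left(\left(249 + 328\right) + 18\right)} = \sqrt{1678545 + 18 \left(577 + 18\right)} = \sqrt{1678545 + 18 \cdot 595} = \sqrt{1678545 + 10710} = \sqrt{1689255} = 9 \sqrt{20855}$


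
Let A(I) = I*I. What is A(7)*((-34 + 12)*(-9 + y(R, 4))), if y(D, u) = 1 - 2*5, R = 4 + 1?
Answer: 19404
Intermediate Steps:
R = 5
y(D, u) = -9 (y(D, u) = 1 - 10 = -9)
A(I) = I²
A(7)*((-34 + 12)*(-9 + y(R, 4))) = 7²*((-34 + 12)*(-9 - 9)) = 49*(-22*(-18)) = 49*396 = 19404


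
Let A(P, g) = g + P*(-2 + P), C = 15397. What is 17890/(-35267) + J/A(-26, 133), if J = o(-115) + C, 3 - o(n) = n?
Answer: 531764215/30364887 ≈ 17.512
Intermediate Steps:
o(n) = 3 - n
J = 15515 (J = (3 - 1*(-115)) + 15397 = (3 + 115) + 15397 = 118 + 15397 = 15515)
17890/(-35267) + J/A(-26, 133) = 17890/(-35267) + 15515/(133 + (-26)² - 2*(-26)) = 17890*(-1/35267) + 15515/(133 + 676 + 52) = -17890/35267 + 15515/861 = 531764215/30364887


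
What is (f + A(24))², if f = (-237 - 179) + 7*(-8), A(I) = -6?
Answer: 228484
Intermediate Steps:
f = -472 (f = -416 - 56 = -472)
(f + A(24))² = (-472 - 6)² = (-478)² = 228484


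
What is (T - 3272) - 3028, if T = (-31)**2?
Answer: -5339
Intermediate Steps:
T = 961
(T - 3272) - 3028 = (961 - 3272) - 3028 = -2311 - 3028 = -5339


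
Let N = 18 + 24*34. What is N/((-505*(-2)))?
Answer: 417/505 ≈ 0.82574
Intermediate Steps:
N = 834 (N = 18 + 816 = 834)
N/((-505*(-2))) = 834/((-505*(-2))) = 834/1010 = 834*(1/1010) = 417/505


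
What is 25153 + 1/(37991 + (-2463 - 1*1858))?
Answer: 846901511/33670 ≈ 25153.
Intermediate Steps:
25153 + 1/(37991 + (-2463 - 1*1858)) = 25153 + 1/(37991 + (-2463 - 1858)) = 25153 + 1/(37991 - 4321) = 25153 + 1/33670 = 846901511/33670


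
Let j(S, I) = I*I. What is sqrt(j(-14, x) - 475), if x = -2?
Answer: I*sqrt(471) ≈ 21.703*I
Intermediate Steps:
j(S, I) = I**2
sqrt(j(-14, x) - 475) = sqrt((-2)**2 - 475) = sqrt(4 - 475) = sqrt(-471) = I*sqrt(471)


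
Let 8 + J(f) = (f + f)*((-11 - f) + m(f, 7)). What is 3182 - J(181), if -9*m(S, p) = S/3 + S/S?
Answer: 2029346/27 ≈ 75161.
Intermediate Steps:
m(S, p) = -1/9 - S/27 (m(S, p) = -(S/3 + S/S)/9 = -(S*(1/3) + 1)/9 = -(S/3 + 1)/9 = -(1 + S/3)/9 = -1/9 - S/27)
J(f) = -8 + 2*f*(-100/9 - 28*f/27) (J(f) = -8 + (f + f)*((-11 - f) + (-1/9 - f/27)) = -8 + (2*f)*(-100/9 - 28*f/27) = -8 + 2*f*(-100/9 - 28*f/27))
3182 - J(181) = 3182 - (-8 - 200/9*181 - 56/27*181**2) = 3182 - (-8 - 36200/9 - 56/27*32761) = 3182 - (-8 - 36200/9 - 1834616/27) = 3182 - 1*(-1943432/27) = 3182 + 1943432/27 = 2029346/27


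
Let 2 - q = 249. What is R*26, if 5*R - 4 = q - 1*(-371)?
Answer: 3328/5 ≈ 665.60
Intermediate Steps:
q = -247 (q = 2 - 1*249 = 2 - 249 = -247)
R = 128/5 (R = ⅘ + (-247 - 1*(-371))/5 = ⅘ + (-247 + 371)/5 = ⅘ + (⅕)*124 = ⅘ + 124/5 = 128/5 ≈ 25.600)
R*26 = (128/5)*26 = 3328/5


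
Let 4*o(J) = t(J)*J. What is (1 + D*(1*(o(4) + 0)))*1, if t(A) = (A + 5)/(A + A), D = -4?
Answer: -7/2 ≈ -3.5000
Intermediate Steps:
t(A) = (5 + A)/(2*A) (t(A) = (5 + A)/((2*A)) = (5 + A)*(1/(2*A)) = (5 + A)/(2*A))
o(J) = 5/8 + J/8 (o(J) = (((5 + J)/(2*J))*J)/4 = (5/2 + J/2)/4 = 5/8 + J/8)
(1 + D*(1*(o(4) + 0)))*1 = (1 - 4*((5/8 + (1/8)*4) + 0))*1 = (1 - 4*((5/8 + 1/2) + 0))*1 = (1 - 4*(9/8 + 0))*1 = (1 - 4*9/8)*1 = (1 - 9/2)*1 = -7/2*1 = -7/2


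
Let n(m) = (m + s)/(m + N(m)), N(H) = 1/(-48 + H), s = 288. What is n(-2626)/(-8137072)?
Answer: -1562953/14284477325900 ≈ -1.0942e-7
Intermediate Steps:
n(m) = (288 + m)/(m + 1/(-48 + m)) (n(m) = (m + 288)/(m + 1/(-48 + m)) = (288 + m)/(m + 1/(-48 + m)))
n(-2626)/(-8137072) = ((-48 - 2626)*(288 - 2626)/(1 - 2626*(-48 - 2626)))/(-8137072) = (-2674*(-2338)/(1 - 2626*(-2674)))*(-1/8137072) = (-2674*(-2338)/(1 + 7021924))*(-1/8137072) = (-2674*(-2338)/7021925)*(-1/8137072) = ((1/7021925)*(-2674)*(-2338))*(-1/8137072) = (6251812/7021925)*(-1/8137072) = -1562953/14284477325900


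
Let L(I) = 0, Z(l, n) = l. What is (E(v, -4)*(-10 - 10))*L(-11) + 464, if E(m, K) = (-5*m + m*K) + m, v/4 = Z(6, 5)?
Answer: 464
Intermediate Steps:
v = 24 (v = 4*6 = 24)
E(m, K) = -4*m + K*m (E(m, K) = (-5*m + K*m) + m = -4*m + K*m)
(E(v, -4)*(-10 - 10))*L(-11) + 464 = ((24*(-4 - 4))*(-10 - 10))*0 + 464 = ((24*(-8))*(-20))*0 + 464 = -192*(-20)*0 + 464 = 3840*0 + 464 = 0 + 464 = 464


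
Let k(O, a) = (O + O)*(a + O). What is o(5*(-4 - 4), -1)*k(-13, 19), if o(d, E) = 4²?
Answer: -2496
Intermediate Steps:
o(d, E) = 16
k(O, a) = 2*O*(O + a) (k(O, a) = (2*O)*(O + a) = 2*O*(O + a))
o(5*(-4 - 4), -1)*k(-13, 19) = 16*(2*(-13)*(-13 + 19)) = 16*(2*(-13)*6) = 16*(-156) = -2496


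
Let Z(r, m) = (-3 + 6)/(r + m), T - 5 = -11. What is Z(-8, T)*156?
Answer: -234/7 ≈ -33.429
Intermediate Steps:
T = -6 (T = 5 - 11 = -6)
Z(r, m) = 3/(m + r)
Z(-8, T)*156 = (3/(-6 - 8))*156 = (3/(-14))*156 = (3*(-1/14))*156 = -3/14*156 = -234/7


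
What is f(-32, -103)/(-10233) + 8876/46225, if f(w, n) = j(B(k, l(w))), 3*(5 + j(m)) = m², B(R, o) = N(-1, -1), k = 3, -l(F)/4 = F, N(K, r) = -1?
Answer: 273131474/1419061275 ≈ 0.19247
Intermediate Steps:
l(F) = -4*F
B(R, o) = -1
j(m) = -5 + m²/3
f(w, n) = -14/3 (f(w, n) = -5 + (⅓)*(-1)² = -5 + (⅓)*1 = -5 + ⅓ = -14/3)
f(-32, -103)/(-10233) + 8876/46225 = -14/3/(-10233) + 8876/46225 = -14/3*(-1/10233) + 8876*(1/46225) = 14/30699 + 8876/46225 = 273131474/1419061275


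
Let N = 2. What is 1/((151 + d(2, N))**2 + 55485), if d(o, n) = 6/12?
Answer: 4/313749 ≈ 1.2749e-5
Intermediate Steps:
d(o, n) = 1/2 (d(o, n) = 6*(1/12) = 1/2)
1/((151 + d(2, N))**2 + 55485) = 1/((151 + 1/2)**2 + 55485) = 1/((303/2)**2 + 55485) = 1/(91809/4 + 55485) = 1/(313749/4) = 4/313749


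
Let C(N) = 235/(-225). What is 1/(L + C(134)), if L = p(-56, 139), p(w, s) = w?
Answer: -45/2567 ≈ -0.017530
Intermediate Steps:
C(N) = -47/45 (C(N) = 235*(-1/225) = -47/45)
L = -56
1/(L + C(134)) = 1/(-56 - 47/45) = 1/(-2567/45) = -45/2567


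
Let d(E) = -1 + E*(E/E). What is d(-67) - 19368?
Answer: -19436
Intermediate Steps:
d(E) = -1 + E (d(E) = -1 + E*1 = -1 + E)
d(-67) - 19368 = (-1 - 67) - 19368 = -68 - 19368 = -19436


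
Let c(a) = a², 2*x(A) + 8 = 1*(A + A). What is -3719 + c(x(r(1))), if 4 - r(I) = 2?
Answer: -3715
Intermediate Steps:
r(I) = 2 (r(I) = 4 - 1*2 = 4 - 2 = 2)
x(A) = -4 + A (x(A) = -4 + (1*(A + A))/2 = -4 + (1*(2*A))/2 = -4 + (2*A)/2 = -4 + A)
-3719 + c(x(r(1))) = -3719 + (-4 + 2)² = -3719 + (-2)² = -3719 + 4 = -3715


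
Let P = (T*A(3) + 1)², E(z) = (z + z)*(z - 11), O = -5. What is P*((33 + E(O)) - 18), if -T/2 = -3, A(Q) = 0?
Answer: 175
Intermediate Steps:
T = 6 (T = -2*(-3) = 6)
E(z) = 2*z*(-11 + z) (E(z) = (2*z)*(-11 + z) = 2*z*(-11 + z))
P = 1 (P = (6*0 + 1)² = (0 + 1)² = 1² = 1)
P*((33 + E(O)) - 18) = 1*((33 + 2*(-5)*(-11 - 5)) - 18) = 1*((33 + 2*(-5)*(-16)) - 18) = 1*((33 + 160) - 18) = 1*(193 - 18) = 1*175 = 175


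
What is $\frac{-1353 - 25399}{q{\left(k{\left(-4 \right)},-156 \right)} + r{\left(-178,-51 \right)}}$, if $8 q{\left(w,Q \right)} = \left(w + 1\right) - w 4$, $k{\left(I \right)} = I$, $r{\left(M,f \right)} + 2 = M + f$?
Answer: $\frac{26752}{237} \approx 112.88$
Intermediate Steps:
$r{\left(M,f \right)} = -2 + M + f$ ($r{\left(M,f \right)} = -2 + \left(M + f\right) = -2 + M + f$)
$q{\left(w,Q \right)} = - \frac{w \left(1 + w\right)}{2}$ ($q{\left(w,Q \right)} = \frac{\left(w + 1\right) - w 4}{8} = \frac{\left(1 + w\right) \left(- 4 w\right)}{8} = \frac{\left(-4\right) w \left(1 + w\right)}{8} = - \frac{w \left(1 + w\right)}{2}$)
$\frac{-1353 - 25399}{q{\left(k{\left(-4 \right)},-156 \right)} + r{\left(-178,-51 \right)}} = \frac{-1353 - 25399}{\left(- \frac{1}{2}\right) \left(-4\right) \left(1 - 4\right) - 231} = - \frac{26752}{\left(- \frac{1}{2}\right) \left(-4\right) \left(-3\right) - 231} = - \frac{26752}{-6 - 231} = - \frac{26752}{-237} = \left(-26752\right) \left(- \frac{1}{237}\right) = \frac{26752}{237}$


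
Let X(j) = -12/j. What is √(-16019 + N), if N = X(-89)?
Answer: I*√126885431/89 ≈ 126.57*I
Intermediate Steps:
N = 12/89 (N = -12/(-89) = -12*(-1/89) = 12/89 ≈ 0.13483)
√(-16019 + N) = √(-16019 + 12/89) = √(-1425679/89) = I*√126885431/89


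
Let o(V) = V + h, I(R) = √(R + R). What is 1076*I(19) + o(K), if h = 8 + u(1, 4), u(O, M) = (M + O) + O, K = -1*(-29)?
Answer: 43 + 1076*√38 ≈ 6675.9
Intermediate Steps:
I(R) = √2*√R (I(R) = √(2*R) = √2*√R)
K = 29
u(O, M) = M + 2*O
h = 14 (h = 8 + (4 + 2*1) = 8 + (4 + 2) = 8 + 6 = 14)
o(V) = 14 + V (o(V) = V + 14 = 14 + V)
1076*I(19) + o(K) = 1076*(√2*√19) + (14 + 29) = 1076*√38 + 43 = 43 + 1076*√38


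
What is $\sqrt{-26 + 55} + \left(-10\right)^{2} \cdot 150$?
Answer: $15000 + \sqrt{29} \approx 15005.0$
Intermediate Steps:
$\sqrt{-26 + 55} + \left(-10\right)^{2} \cdot 150 = \sqrt{29} + 100 \cdot 150 = \sqrt{29} + 15000 = 15000 + \sqrt{29}$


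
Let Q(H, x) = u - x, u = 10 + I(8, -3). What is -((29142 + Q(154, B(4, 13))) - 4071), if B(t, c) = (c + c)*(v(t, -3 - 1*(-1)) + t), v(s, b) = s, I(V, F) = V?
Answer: -24881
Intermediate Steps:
u = 18 (u = 10 + 8 = 18)
B(t, c) = 4*c*t (B(t, c) = (c + c)*(t + t) = (2*c)*(2*t) = 4*c*t)
Q(H, x) = 18 - x
-((29142 + Q(154, B(4, 13))) - 4071) = -((29142 + (18 - 4*13*4)) - 4071) = -((29142 + (18 - 1*208)) - 4071) = -((29142 + (18 - 208)) - 4071) = -((29142 - 190) - 4071) = -(28952 - 4071) = -1*24881 = -24881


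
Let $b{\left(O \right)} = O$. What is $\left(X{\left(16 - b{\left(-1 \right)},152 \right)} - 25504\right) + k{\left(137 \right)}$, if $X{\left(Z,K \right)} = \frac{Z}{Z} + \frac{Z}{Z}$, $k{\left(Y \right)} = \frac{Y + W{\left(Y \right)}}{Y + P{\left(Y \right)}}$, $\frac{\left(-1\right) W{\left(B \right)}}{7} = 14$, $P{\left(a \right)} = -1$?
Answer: $- \frac{3468233}{136} \approx -25502.0$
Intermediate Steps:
$W{\left(B \right)} = -98$ ($W{\left(B \right)} = \left(-7\right) 14 = -98$)
$k{\left(Y \right)} = \frac{-98 + Y}{-1 + Y}$ ($k{\left(Y \right)} = \frac{Y - 98}{Y - 1} = \frac{-98 + Y}{-1 + Y}$)
$X{\left(Z,K \right)} = 2$ ($X{\left(Z,K \right)} = 1 + 1 = 2$)
$\left(X{\left(16 - b{\left(-1 \right)},152 \right)} - 25504\right) + k{\left(137 \right)} = \left(2 - 25504\right) + \frac{-98 + 137}{-1 + 137} = -25502 + \frac{1}{136} \cdot 39 = -25502 + \frac{39}{136} = - \frac{3468233}{136}$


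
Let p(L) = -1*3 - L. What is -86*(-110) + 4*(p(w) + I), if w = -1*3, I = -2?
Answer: 9452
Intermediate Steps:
w = -3
p(L) = -3 - L
-86*(-110) + 4*(p(w) + I) = -86*(-110) + 4*((-3 - 1*(-3)) - 2) = 9460 + 4*((-3 + 3) - 2) = 9460 + 4*(0 - 2) = 9460 + 4*(-2) = 9460 - 8 = 9452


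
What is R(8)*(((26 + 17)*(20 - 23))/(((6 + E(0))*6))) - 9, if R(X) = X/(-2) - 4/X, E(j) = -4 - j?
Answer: 315/8 ≈ 39.375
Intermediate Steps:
R(X) = -4/X - X/2 (R(X) = X*(-½) - 4/X = -X/2 - 4/X = -4/X - X/2)
R(8)*(((26 + 17)*(20 - 23))/(((6 + E(0))*6))) - 9 = (-4/8 - ½*8)*(((26 + 17)*(20 - 23))/(((6 + (-4 - 1*0))*6))) - 9 = (-4*⅛ - 4)*((43*(-3))/(((6 + (-4 + 0))*6))) - 9 = (-½ - 4)*(-129*1/(6*(6 - 4))) - 9 = -(-1161)/(2*(2*6)) - 9 = -(-1161)/(2*12) - 9 = -9/2*(-43/4) - 9 = 387/8 - 9 = 315/8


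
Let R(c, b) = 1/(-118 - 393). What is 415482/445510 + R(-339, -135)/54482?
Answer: 5783571955027/6201566472010 ≈ 0.93260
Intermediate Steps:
R(c, b) = -1/511 (R(c, b) = 1/(-511) = -1/511)
415482/445510 + R(-339, -135)/54482 = 415482/445510 - 1/511/54482 = 415482*(1/445510) - 1/511*1/54482 = 207741/222755 - 1/27840302 = 5783571955027/6201566472010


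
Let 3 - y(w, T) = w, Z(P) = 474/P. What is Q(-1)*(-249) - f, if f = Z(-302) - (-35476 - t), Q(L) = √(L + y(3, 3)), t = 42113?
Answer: -11715702/151 - 249*I ≈ -77587.0 - 249.0*I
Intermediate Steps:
y(w, T) = 3 - w
Q(L) = √L (Q(L) = √(L + (3 - 1*3)) = √(L + (3 - 3)) = √(L + 0) = √L)
f = 11715702/151 (f = 474/(-302) - (-35476 - 1*42113) = 474*(-1/302) - (-35476 - 42113) = -237/151 - 1*(-77589) = -237/151 + 77589 = 11715702/151 ≈ 77587.)
Q(-1)*(-249) - f = √(-1)*(-249) - 1*11715702/151 = I*(-249) - 11715702/151 = -249*I - 11715702/151 = -11715702/151 - 249*I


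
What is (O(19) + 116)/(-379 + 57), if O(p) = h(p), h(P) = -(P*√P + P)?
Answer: -97/322 + 19*√19/322 ≈ -0.044040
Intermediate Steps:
h(P) = -P - P^(3/2) (h(P) = -(P^(3/2) + P) = -(P + P^(3/2)) = -P - P^(3/2))
O(p) = -p - p^(3/2)
(O(19) + 116)/(-379 + 57) = ((-1*19 - 19^(3/2)) + 116)/(-379 + 57) = ((-19 - 19*√19) + 116)/(-322) = ((-19 - 19*√19) + 116)*(-1/322) = (97 - 19*√19)*(-1/322) = -97/322 + 19*√19/322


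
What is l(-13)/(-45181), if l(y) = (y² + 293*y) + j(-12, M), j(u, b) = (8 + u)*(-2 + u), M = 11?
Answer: 3584/45181 ≈ 0.079325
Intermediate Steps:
j(u, b) = (-2 + u)*(8 + u)
l(y) = 56 + y² + 293*y (l(y) = (y² + 293*y) + (-16 + (-12)² + 6*(-12)) = (y² + 293*y) + (-16 + 144 - 72) = (y² + 293*y) + 56 = 56 + y² + 293*y)
l(-13)/(-45181) = (56 + (-13)² + 293*(-13))/(-45181) = (56 + 169 - 3809)*(-1/45181) = -3584*(-1/45181) = 3584/45181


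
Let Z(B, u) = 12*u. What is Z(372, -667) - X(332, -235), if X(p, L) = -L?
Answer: -8239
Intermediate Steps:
Z(372, -667) - X(332, -235) = 12*(-667) - (-1)*(-235) = -8004 - 1*235 = -8004 - 235 = -8239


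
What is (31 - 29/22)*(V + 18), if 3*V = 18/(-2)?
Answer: 9795/22 ≈ 445.23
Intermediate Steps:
V = -3 (V = (18/(-2))/3 = (18*(-½))/3 = (⅓)*(-9) = -3)
(31 - 29/22)*(V + 18) = (31 - 29/22)*(-3 + 18) = (31 - 29*1/22)*15 = (31 - 29/22)*15 = (653/22)*15 = 9795/22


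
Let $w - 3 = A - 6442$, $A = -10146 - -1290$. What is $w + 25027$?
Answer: $9732$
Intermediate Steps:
$A = -8856$ ($A = -10146 + 1290 = -8856$)
$w = -15295$ ($w = 3 - 15298 = -15295$)
$w + 25027 = -15295 + 25027 = 9732$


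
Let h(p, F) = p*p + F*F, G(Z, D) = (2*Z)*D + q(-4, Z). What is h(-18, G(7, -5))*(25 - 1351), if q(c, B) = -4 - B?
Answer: -9129510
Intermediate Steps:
G(Z, D) = -4 - Z + 2*D*Z (G(Z, D) = (2*Z)*D + (-4 - Z) = 2*D*Z + (-4 - Z) = -4 - Z + 2*D*Z)
h(p, F) = F² + p² (h(p, F) = p² + F² = F² + p²)
h(-18, G(7, -5))*(25 - 1351) = ((-4 - 1*7 + 2*(-5)*7)² + (-18)²)*(25 - 1351) = ((-4 - 7 - 70)² + 324)*(-1326) = ((-81)² + 324)*(-1326) = (6561 + 324)*(-1326) = 6885*(-1326) = -9129510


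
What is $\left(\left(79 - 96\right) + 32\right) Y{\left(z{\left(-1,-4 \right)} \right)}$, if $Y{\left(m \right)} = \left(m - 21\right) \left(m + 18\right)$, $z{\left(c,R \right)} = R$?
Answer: $-5250$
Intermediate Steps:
$Y{\left(m \right)} = \left(-21 + m\right) \left(18 + m\right)$
$\left(\left(79 - 96\right) + 32\right) Y{\left(z{\left(-1,-4 \right)} \right)} = \left(\left(79 - 96\right) + 32\right) \left(-378 + \left(-4\right)^{2} - -12\right) = \left(\left(79 - 96\right) + 32\right) \left(-378 + 16 + 12\right) = \left(-17 + 32\right) \left(-350\right) = 15 \left(-350\right) = -5250$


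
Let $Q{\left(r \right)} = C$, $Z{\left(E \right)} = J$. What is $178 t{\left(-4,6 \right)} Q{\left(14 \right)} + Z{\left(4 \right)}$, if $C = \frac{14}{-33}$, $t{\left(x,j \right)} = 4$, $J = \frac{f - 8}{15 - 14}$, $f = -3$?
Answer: $- \frac{10331}{33} \approx -313.06$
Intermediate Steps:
$J = -11$ ($J = \frac{-3 - 8}{15 - 14} = - \frac{11}{1} = \left(-11\right) 1 = -11$)
$Z{\left(E \right)} = -11$
$C = - \frac{14}{33}$ ($C = 14 \left(- \frac{1}{33}\right) = - \frac{14}{33} \approx -0.42424$)
$Q{\left(r \right)} = - \frac{14}{33}$
$178 t{\left(-4,6 \right)} Q{\left(14 \right)} + Z{\left(4 \right)} = 178 \cdot 4 \left(- \frac{14}{33}\right) - 11 = 712 \left(- \frac{14}{33}\right) - 11 = - \frac{9968}{33} - 11 = - \frac{10331}{33}$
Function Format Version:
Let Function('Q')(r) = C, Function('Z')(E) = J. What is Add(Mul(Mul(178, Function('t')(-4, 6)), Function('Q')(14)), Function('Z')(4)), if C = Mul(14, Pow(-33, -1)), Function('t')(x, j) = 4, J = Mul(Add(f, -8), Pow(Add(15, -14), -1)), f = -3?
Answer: Rational(-10331, 33) ≈ -313.06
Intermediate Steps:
J = -11 (J = Mul(Add(-3, -8), Pow(Add(15, -14), -1)) = Mul(-11, Pow(1, -1)) = Mul(-11, 1) = -11)
Function('Z')(E) = -11
C = Rational(-14, 33) (C = Mul(14, Rational(-1, 33)) = Rational(-14, 33) ≈ -0.42424)
Function('Q')(r) = Rational(-14, 33)
Add(Mul(Mul(178, Function('t')(-4, 6)), Function('Q')(14)), Function('Z')(4)) = Add(Mul(Mul(178, 4), Rational(-14, 33)), -11) = Add(Mul(712, Rational(-14, 33)), -11) = Add(Rational(-9968, 33), -11) = Rational(-10331, 33)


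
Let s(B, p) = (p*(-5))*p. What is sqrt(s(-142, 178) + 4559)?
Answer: I*sqrt(153861) ≈ 392.25*I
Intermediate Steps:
s(B, p) = -5*p**2 (s(B, p) = (-5*p)*p = -5*p**2)
sqrt(s(-142, 178) + 4559) = sqrt(-5*178**2 + 4559) = sqrt(-5*31684 + 4559) = sqrt(-158420 + 4559) = sqrt(-153861) = I*sqrt(153861)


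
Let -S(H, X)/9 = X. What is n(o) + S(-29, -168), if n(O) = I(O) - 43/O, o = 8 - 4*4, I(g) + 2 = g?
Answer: 12059/8 ≈ 1507.4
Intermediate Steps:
I(g) = -2 + g
S(H, X) = -9*X
o = -8 (o = 8 - 16 = -8)
n(O) = -2 + O - 43/O (n(O) = (-2 + O) - 43/O = -2 + O - 43/O)
n(o) + S(-29, -168) = (-2 - 8 - 43/(-8)) - 9*(-168) = (-2 - 8 - 43*(-1/8)) + 1512 = (-2 - 8 + 43/8) + 1512 = -37/8 + 1512 = 12059/8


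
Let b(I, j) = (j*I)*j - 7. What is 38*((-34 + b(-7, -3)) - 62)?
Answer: -6308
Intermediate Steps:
b(I, j) = -7 + I*j**2 (b(I, j) = (I*j)*j - 7 = I*j**2 - 7 = -7 + I*j**2)
38*((-34 + b(-7, -3)) - 62) = 38*((-34 + (-7 - 7*(-3)**2)) - 62) = 38*((-34 + (-7 - 7*9)) - 62) = 38*((-34 + (-7 - 63)) - 62) = 38*((-34 - 70) - 62) = 38*(-104 - 62) = 38*(-166) = -6308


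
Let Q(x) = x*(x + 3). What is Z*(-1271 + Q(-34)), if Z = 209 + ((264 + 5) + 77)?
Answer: -120435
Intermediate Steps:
Z = 555 (Z = 209 + (269 + 77) = 209 + 346 = 555)
Q(x) = x*(3 + x)
Z*(-1271 + Q(-34)) = 555*(-1271 - 34*(3 - 34)) = 555*(-1271 - 34*(-31)) = 555*(-1271 + 1054) = 555*(-217) = -120435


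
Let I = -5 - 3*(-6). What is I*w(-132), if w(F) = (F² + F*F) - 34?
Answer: 452582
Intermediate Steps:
w(F) = -34 + 2*F² (w(F) = (F² + F²) - 34 = 2*F² - 34 = -34 + 2*F²)
I = 13 (I = -5 + 18 = 13)
I*w(-132) = 13*(-34 + 2*(-132)²) = 13*(-34 + 2*17424) = 13*(-34 + 34848) = 13*34814 = 452582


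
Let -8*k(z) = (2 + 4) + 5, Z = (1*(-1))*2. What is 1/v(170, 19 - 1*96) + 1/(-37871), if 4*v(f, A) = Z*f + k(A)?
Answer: -1214603/103425701 ≈ -0.011744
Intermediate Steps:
Z = -2 (Z = -1*2 = -2)
k(z) = -11/8 (k(z) = -((2 + 4) + 5)/8 = -(6 + 5)/8 = -⅛*11 = -11/8)
v(f, A) = -11/32 - f/2 (v(f, A) = (-2*f - 11/8)/4 = (-11/8 - 2*f)/4 = -11/32 - f/2)
1/v(170, 19 - 1*96) + 1/(-37871) = 1/(-11/32 - ½*170) + 1/(-37871) = 1/(-11/32 - 85) - 1/37871 = 1/(-2731/32) - 1/37871 = -32/2731 - 1/37871 = -1214603/103425701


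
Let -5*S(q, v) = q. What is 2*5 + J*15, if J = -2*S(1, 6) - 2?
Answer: -14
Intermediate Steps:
S(q, v) = -q/5
J = -8/5 (J = -(-2)/5 - 2 = -2*(-⅕) - 2 = ⅖ - 2 = -8/5 ≈ -1.6000)
2*5 + J*15 = 2*5 - 8/5*15 = 10 - 24 = -14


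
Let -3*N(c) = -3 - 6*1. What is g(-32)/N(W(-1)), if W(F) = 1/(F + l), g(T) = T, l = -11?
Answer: -32/3 ≈ -10.667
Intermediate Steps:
W(F) = 1/(-11 + F) (W(F) = 1/(F - 11) = 1/(-11 + F))
N(c) = 3 (N(c) = -(-3 - 6*1)/3 = -(-3 - 6)/3 = -1/3*(-9) = 3)
g(-32)/N(W(-1)) = -32/3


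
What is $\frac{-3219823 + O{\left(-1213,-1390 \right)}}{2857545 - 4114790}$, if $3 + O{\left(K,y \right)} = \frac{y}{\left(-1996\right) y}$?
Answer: $\frac{6426772697}{2509461020} \approx 2.561$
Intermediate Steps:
$O{\left(K,y \right)} = - \frac{5989}{1996}$ ($O{\left(K,y \right)} = -3 + \frac{y}{\left(-1996\right) y} = -3 + y \left(- \frac{1}{1996 y}\right) = -3 - \frac{1}{1996} = - \frac{5989}{1996}$)
$\frac{-3219823 + O{\left(-1213,-1390 \right)}}{2857545 - 4114790} = \frac{-3219823 - \frac{5989}{1996}}{2857545 - 4114790} = - \frac{6426772697}{1996 \left(-1257245\right)} = \left(- \frac{6426772697}{1996}\right) \left(- \frac{1}{1257245}\right) = \frac{6426772697}{2509461020}$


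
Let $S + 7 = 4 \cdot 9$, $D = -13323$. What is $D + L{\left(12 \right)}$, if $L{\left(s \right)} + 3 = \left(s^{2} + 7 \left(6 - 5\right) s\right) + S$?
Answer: $-13069$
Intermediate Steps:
$S = 29$ ($S = -7 + 4 \cdot 9 = -7 + 36 = 29$)
$L{\left(s \right)} = 26 + s^{2} + 7 s$ ($L{\left(s \right)} = -3 + \left(\left(s^{2} + 7 \left(6 - 5\right) s\right) + 29\right) = -3 + \left(\left(s^{2} + 7 \cdot 1 s\right) + 29\right) = -3 + \left(\left(s^{2} + 7 s\right) + 29\right) = -3 + \left(29 + s^{2} + 7 s\right) = 26 + s^{2} + 7 s$)
$D + L{\left(12 \right)} = -13323 + \left(26 + 12^{2} + 7 \cdot 12\right) = -13323 + \left(26 + 144 + 84\right) = -13323 + 254 = -13069$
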